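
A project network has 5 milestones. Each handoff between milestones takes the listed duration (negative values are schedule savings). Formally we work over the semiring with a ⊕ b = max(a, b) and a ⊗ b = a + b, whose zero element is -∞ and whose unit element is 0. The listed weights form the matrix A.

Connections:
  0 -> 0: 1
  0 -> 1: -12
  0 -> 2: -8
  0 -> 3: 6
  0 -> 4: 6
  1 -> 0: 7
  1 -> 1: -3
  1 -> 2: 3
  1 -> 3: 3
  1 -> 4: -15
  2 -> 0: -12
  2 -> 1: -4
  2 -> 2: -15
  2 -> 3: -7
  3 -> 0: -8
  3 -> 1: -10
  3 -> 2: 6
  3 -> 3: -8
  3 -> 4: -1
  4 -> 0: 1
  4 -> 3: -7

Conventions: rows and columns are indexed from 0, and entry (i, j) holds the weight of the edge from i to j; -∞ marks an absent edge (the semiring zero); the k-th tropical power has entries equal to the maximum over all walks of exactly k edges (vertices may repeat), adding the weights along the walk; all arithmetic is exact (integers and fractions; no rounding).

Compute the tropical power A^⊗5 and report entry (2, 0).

A^⊗2:
  [7, -4, 12, 7, 7]
  [8, -1, 9, 13, 13]
  [3, -7, -1, -1, -6]
  [0, 2, -2, -1, -2]
  [2, -11, -1, 7, 7]
A^⊗3:
  [8, 8, 13, 13, 13]
  [14, 5, 19, 14, 14]
  [4, -5, 5, 9, 9]
  [9, -1, 5, 6, 6]
  [8, -3, 13, 8, 8]
A^⊗4:
  [15, 9, 19, 14, 14]
  [15, 15, 20, 20, 20]
  [10, 1, 15, 10, 10]
  [10, 1, 12, 15, 15]
  [9, 9, 14, 14, 14]
A^⊗5:
  [16, 15, 20, 21, 21]
  [22, 16, 26, 21, 21]
  [11, 11, 16, 16, 16]
  [16, 8, 21, 16, 16]
  [16, 10, 20, 15, 15]
Key observation: the optimum is the walk 2->1->0->0->4->0, with weight (-4) + 7 + 1 + 6 + 1 = 11.
Optimal value attained by: walk 2->1->0->0->4->0.
Answer: (A^⊗5)[2][0] = 11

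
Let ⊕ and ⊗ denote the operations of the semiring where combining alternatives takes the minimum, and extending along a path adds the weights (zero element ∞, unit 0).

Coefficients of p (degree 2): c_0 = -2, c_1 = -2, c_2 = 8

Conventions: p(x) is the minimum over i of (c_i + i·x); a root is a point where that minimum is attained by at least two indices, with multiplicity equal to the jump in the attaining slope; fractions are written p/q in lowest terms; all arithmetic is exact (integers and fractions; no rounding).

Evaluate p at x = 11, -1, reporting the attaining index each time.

p(11) = min(-2+0·11=-2, -2+1·11=9, 8+2·11=30) = -2 (attained by i=0)
p(-1) = min(-2+0·(-1)=-2, -2+1·(-1)=-3, 8+2·(-1)=6) = -3 (attained by i=1)
Answer: p(11) = -2; p(-1) = -3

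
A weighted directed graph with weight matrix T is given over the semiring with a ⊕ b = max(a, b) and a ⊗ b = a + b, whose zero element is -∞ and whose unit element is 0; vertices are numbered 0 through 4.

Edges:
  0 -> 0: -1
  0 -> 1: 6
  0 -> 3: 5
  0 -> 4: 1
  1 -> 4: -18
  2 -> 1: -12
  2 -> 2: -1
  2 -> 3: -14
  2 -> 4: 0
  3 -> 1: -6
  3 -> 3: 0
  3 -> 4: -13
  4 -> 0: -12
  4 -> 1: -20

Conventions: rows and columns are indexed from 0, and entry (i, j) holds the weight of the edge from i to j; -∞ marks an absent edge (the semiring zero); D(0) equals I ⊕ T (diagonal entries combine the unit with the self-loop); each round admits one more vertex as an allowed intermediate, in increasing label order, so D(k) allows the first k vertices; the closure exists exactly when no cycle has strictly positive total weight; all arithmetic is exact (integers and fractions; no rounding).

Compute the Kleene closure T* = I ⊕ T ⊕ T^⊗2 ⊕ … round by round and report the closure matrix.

D(0):
  [0, 6, -∞, 5, 1]
  [-∞, 0, -∞, -∞, -18]
  [-∞, -12, 0, -14, 0]
  [-∞, -6, -∞, 0, -13]
  [-12, -20, -∞, -∞, 0]
D(1):
  [0, 6, -∞, 5, 1]
  [-∞, 0, -∞, -∞, -18]
  [-∞, -12, 0, -14, 0]
  [-∞, -6, -∞, 0, -13]
  [-12, -6, -∞, -7, 0]
D(2):
  [0, 6, -∞, 5, 1]
  [-∞, 0, -∞, -∞, -18]
  [-∞, -12, 0, -14, 0]
  [-∞, -6, -∞, 0, -13]
  [-12, -6, -∞, -7, 0]
D(3):
  [0, 6, -∞, 5, 1]
  [-∞, 0, -∞, -∞, -18]
  [-∞, -12, 0, -14, 0]
  [-∞, -6, -∞, 0, -13]
  [-12, -6, -∞, -7, 0]
D(4):
  [0, 6, -∞, 5, 1]
  [-∞, 0, -∞, -∞, -18]
  [-∞, -12, 0, -14, 0]
  [-∞, -6, -∞, 0, -13]
  [-12, -6, -∞, -7, 0]
D(5):
  [0, 6, -∞, 5, 1]
  [-30, 0, -∞, -25, -18]
  [-12, -6, 0, -7, 0]
  [-25, -6, -∞, 0, -13]
  [-12, -6, -∞, -7, 0]
Answer: T* = [[0, 6, -∞, 5, 1], [-30, 0, -∞, -25, -18], [-12, -6, 0, -7, 0], [-25, -6, -∞, 0, -13], [-12, -6, -∞, -7, 0]]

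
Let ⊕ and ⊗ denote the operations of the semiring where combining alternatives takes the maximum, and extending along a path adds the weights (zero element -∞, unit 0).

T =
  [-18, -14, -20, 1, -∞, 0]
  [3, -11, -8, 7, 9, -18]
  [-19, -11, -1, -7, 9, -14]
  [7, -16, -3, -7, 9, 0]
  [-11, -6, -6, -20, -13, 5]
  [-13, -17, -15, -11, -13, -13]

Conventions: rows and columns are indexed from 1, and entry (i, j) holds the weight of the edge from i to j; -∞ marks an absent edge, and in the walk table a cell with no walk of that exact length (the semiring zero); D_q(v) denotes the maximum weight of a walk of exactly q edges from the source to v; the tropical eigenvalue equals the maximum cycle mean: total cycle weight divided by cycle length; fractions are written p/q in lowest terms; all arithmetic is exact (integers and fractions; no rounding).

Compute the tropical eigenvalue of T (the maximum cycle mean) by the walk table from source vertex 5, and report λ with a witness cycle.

q=0: [-∞, -∞, -∞, -∞, 0, -∞]
q=1: [-11, -6, -6, -20, -13, 5]
q=2: [-3, -12, -7, 1, 3, -8]
q=3: [8, -3, -2, -2, 10, 8]
q=4: [5, 4, 4, 9, 7, 15]
q=5: [16, 1, 6, 11, 18, 12]
q=6: [18, 12, 12, 17, 20, 23]
Optimal cycle mean attained by: cycle 1->4->1, total 1 + 7, length 2.
Answer: λ = 4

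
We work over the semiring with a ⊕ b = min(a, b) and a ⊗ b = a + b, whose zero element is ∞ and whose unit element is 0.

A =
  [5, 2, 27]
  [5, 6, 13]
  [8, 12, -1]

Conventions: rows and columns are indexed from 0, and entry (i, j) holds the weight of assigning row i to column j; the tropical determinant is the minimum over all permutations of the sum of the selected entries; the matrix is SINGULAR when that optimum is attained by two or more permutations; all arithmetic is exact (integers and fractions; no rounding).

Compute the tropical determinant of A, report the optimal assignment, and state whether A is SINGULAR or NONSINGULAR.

σ = (0, 1, 2): 5 + 6 + (-1) = 10
σ = (0, 2, 1): 5 + 13 + 12 = 30
σ = (1, 0, 2): 2 + 5 + (-1) = 6
σ = (1, 2, 0): 2 + 13 + 8 = 23
σ = (2, 0, 1): 27 + 5 + 12 = 44
σ = (2, 1, 0): 27 + 6 + 8 = 41
Optimal value attained by: σ = (1, 0, 2).
Answer: det⊕(A) = 6; verdict: NONSINGULAR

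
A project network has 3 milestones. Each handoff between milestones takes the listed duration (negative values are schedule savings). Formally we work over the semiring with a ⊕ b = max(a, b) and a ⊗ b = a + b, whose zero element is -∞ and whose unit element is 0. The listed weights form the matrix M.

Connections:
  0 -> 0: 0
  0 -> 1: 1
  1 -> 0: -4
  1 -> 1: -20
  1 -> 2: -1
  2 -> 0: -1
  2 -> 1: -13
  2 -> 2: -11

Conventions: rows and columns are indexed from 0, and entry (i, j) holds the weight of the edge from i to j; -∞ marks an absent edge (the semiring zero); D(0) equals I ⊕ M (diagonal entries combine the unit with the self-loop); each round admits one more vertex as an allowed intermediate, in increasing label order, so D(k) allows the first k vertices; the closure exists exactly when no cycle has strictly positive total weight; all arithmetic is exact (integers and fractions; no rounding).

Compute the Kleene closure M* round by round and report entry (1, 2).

D(0):
  [0, 1, -∞]
  [-4, 0, -1]
  [-1, -13, 0]
D(1):
  [0, 1, -∞]
  [-4, 0, -1]
  [-1, 0, 0]
D(2):
  [0, 1, 0]
  [-4, 0, -1]
  [-1, 0, 0]
D(3):
  [0, 1, 0]
  [-2, 0, -1]
  [-1, 0, 0]
Answer: M*[1][2] = -1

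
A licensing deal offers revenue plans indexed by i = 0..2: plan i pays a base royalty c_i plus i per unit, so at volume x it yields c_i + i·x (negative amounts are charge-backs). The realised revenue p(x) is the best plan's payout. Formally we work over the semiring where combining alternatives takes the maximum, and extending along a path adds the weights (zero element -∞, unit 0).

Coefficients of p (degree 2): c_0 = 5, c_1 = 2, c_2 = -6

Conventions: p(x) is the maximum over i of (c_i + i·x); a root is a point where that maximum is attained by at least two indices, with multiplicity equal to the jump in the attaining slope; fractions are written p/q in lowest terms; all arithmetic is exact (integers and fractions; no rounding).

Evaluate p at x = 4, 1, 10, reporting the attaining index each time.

p(4) = max(5+0·4=5, 2+1·4=6, -6+2·4=2) = 6 (attained by i=1)
p(1) = max(5+0·1=5, 2+1·1=3, -6+2·1=-4) = 5 (attained by i=0)
p(10) = max(5+0·10=5, 2+1·10=12, -6+2·10=14) = 14 (attained by i=2)
Answer: p(4) = 6; p(1) = 5; p(10) = 14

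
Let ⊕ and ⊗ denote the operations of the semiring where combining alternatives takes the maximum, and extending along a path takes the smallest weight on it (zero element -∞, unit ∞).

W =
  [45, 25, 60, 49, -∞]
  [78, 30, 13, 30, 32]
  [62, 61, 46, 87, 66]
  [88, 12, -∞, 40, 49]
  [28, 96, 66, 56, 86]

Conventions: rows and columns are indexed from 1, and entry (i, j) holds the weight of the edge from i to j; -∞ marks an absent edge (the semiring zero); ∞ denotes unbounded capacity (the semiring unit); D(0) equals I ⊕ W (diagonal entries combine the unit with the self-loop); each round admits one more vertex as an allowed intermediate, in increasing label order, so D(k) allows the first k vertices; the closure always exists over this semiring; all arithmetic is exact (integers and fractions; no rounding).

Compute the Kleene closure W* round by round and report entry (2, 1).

D(0):
  [∞, 25, 60, 49, -∞]
  [78, ∞, 13, 30, 32]
  [62, 61, ∞, 87, 66]
  [88, 12, -∞, ∞, 49]
  [28, 96, 66, 56, ∞]
D(1):
  [∞, 25, 60, 49, -∞]
  [78, ∞, 60, 49, 32]
  [62, 61, ∞, 87, 66]
  [88, 25, 60, ∞, 49]
  [28, 96, 66, 56, ∞]
D(2):
  [∞, 25, 60, 49, 25]
  [78, ∞, 60, 49, 32]
  [62, 61, ∞, 87, 66]
  [88, 25, 60, ∞, 49]
  [78, 96, 66, 56, ∞]
D(3):
  [∞, 60, 60, 60, 60]
  [78, ∞, 60, 60, 60]
  [62, 61, ∞, 87, 66]
  [88, 60, 60, ∞, 60]
  [78, 96, 66, 66, ∞]
D(4):
  [∞, 60, 60, 60, 60]
  [78, ∞, 60, 60, 60]
  [87, 61, ∞, 87, 66]
  [88, 60, 60, ∞, 60]
  [78, 96, 66, 66, ∞]
D(5):
  [∞, 60, 60, 60, 60]
  [78, ∞, 60, 60, 60]
  [87, 66, ∞, 87, 66]
  [88, 60, 60, ∞, 60]
  [78, 96, 66, 66, ∞]
Answer: W*[2][1] = 78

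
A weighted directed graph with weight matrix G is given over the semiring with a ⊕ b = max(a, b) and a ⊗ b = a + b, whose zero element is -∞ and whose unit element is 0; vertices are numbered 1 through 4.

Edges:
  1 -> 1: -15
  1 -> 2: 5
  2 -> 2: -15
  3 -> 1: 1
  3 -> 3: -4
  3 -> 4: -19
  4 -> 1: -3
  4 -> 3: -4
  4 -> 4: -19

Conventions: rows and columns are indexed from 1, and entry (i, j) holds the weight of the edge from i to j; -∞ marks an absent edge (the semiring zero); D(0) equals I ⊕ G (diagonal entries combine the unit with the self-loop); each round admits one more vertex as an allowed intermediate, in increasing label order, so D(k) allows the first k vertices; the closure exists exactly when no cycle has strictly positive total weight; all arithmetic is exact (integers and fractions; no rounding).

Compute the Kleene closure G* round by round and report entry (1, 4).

D(0):
  [0, 5, -∞, -∞]
  [-∞, 0, -∞, -∞]
  [1, -∞, 0, -19]
  [-3, -∞, -4, 0]
D(1):
  [0, 5, -∞, -∞]
  [-∞, 0, -∞, -∞]
  [1, 6, 0, -19]
  [-3, 2, -4, 0]
D(2):
  [0, 5, -∞, -∞]
  [-∞, 0, -∞, -∞]
  [1, 6, 0, -19]
  [-3, 2, -4, 0]
D(3):
  [0, 5, -∞, -∞]
  [-∞, 0, -∞, -∞]
  [1, 6, 0, -19]
  [-3, 2, -4, 0]
D(4):
  [0, 5, -∞, -∞]
  [-∞, 0, -∞, -∞]
  [1, 6, 0, -19]
  [-3, 2, -4, 0]
Answer: G*[1][4] = -∞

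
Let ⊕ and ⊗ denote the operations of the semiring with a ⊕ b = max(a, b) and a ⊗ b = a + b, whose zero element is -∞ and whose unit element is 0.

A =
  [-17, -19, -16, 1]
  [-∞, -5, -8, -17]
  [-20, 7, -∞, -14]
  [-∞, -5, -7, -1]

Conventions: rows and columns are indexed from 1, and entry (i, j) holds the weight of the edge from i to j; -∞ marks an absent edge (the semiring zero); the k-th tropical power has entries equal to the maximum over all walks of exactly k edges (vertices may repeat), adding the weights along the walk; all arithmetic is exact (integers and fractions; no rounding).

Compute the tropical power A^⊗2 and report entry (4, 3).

A^⊗2:
  [-34, -4, -6, 0]
  [-28, -1, -13, -18]
  [-37, 2, -1, -10]
  [-27, 0, -8, -2]
Key observation: the optimum is the walk 4->4->3, with weight (-1) + (-7) = -8.
Optimal value attained by: walk 4->4->3.
Answer: (A^⊗2)[4][3] = -8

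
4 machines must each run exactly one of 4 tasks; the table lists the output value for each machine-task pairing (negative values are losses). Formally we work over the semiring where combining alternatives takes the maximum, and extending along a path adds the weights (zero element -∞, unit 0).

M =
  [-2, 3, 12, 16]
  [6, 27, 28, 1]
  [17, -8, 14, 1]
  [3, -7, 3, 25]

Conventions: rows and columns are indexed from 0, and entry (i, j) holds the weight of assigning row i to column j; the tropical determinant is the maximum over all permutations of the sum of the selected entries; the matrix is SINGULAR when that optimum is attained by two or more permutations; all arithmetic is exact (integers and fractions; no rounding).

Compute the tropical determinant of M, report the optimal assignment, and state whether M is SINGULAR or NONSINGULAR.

σ = (0, 1, 2, 3): (-2) + 27 + 14 + 25 = 64
σ = (0, 1, 3, 2): (-2) + 27 + 1 + 3 = 29
σ = (0, 2, 1, 3): (-2) + 28 + (-8) + 25 = 43
σ = (0, 2, 3, 1): (-2) + 28 + 1 + (-7) = 20
σ = (0, 3, 1, 2): (-2) + 1 + (-8) + 3 = -6
σ = (0, 3, 2, 1): (-2) + 1 + 14 + (-7) = 6
σ = (1, 0, 2, 3): 3 + 6 + 14 + 25 = 48
σ = (1, 0, 3, 2): 3 + 6 + 1 + 3 = 13
σ = (1, 2, 0, 3): 3 + 28 + 17 + 25 = 73
σ = (1, 2, 3, 0): 3 + 28 + 1 + 3 = 35
σ = (1, 3, 0, 2): 3 + 1 + 17 + 3 = 24
σ = (1, 3, 2, 0): 3 + 1 + 14 + 3 = 21
σ = (2, 0, 1, 3): 12 + 6 + (-8) + 25 = 35
σ = (2, 0, 3, 1): 12 + 6 + 1 + (-7) = 12
σ = (2, 1, 0, 3): 12 + 27 + 17 + 25 = 81
σ = (2, 1, 3, 0): 12 + 27 + 1 + 3 = 43
σ = (2, 3, 0, 1): 12 + 1 + 17 + (-7) = 23
σ = (2, 3, 1, 0): 12 + 1 + (-8) + 3 = 8
σ = (3, 0, 1, 2): 16 + 6 + (-8) + 3 = 17
σ = (3, 0, 2, 1): 16 + 6 + 14 + (-7) = 29
σ = (3, 1, 0, 2): 16 + 27 + 17 + 3 = 63
σ = (3, 1, 2, 0): 16 + 27 + 14 + 3 = 60
σ = (3, 2, 0, 1): 16 + 28 + 17 + (-7) = 54
σ = (3, 2, 1, 0): 16 + 28 + (-8) + 3 = 39
Optimal value attained by: σ = (2, 1, 0, 3).
Answer: det⊕(M) = 81; verdict: NONSINGULAR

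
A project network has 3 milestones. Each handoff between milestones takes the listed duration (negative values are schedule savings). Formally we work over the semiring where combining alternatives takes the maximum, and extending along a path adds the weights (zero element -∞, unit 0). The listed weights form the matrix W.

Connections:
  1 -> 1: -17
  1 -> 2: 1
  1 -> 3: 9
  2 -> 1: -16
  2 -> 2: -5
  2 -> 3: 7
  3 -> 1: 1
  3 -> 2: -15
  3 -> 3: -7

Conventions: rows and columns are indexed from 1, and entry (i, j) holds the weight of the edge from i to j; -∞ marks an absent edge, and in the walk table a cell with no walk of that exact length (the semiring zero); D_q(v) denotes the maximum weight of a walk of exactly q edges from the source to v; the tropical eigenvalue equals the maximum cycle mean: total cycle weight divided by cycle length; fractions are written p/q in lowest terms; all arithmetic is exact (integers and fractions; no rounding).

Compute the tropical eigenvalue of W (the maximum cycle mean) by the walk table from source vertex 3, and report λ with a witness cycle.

q=0: [-∞, -∞, 0]
q=1: [1, -15, -7]
q=2: [-6, 2, 10]
q=3: [11, -3, 9]
Optimal cycle mean attained by: cycle 1->3->1, total 9 + 1, length 2.
Answer: λ = 5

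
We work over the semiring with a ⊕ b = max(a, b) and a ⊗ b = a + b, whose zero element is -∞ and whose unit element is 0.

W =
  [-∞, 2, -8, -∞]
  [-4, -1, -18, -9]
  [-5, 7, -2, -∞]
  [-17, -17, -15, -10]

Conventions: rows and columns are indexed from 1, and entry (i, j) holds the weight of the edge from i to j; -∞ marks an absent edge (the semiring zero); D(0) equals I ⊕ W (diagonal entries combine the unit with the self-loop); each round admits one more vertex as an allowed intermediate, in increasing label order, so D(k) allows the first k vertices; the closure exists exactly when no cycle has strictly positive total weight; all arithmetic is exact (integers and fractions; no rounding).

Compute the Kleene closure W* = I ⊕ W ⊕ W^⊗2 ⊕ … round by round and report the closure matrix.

D(0):
  [0, 2, -8, -∞]
  [-4, 0, -18, -9]
  [-5, 7, 0, -∞]
  [-17, -17, -15, 0]
D(1):
  [0, 2, -8, -∞]
  [-4, 0, -12, -9]
  [-5, 7, 0, -∞]
  [-17, -15, -15, 0]
D(2):
  [0, 2, -8, -7]
  [-4, 0, -12, -9]
  [3, 7, 0, -2]
  [-17, -15, -15, 0]
D(3):
  [0, 2, -8, -7]
  [-4, 0, -12, -9]
  [3, 7, 0, -2]
  [-12, -8, -15, 0]
D(4):
  [0, 2, -8, -7]
  [-4, 0, -12, -9]
  [3, 7, 0, -2]
  [-12, -8, -15, 0]
Answer: W* = [[0, 2, -8, -7], [-4, 0, -12, -9], [3, 7, 0, -2], [-12, -8, -15, 0]]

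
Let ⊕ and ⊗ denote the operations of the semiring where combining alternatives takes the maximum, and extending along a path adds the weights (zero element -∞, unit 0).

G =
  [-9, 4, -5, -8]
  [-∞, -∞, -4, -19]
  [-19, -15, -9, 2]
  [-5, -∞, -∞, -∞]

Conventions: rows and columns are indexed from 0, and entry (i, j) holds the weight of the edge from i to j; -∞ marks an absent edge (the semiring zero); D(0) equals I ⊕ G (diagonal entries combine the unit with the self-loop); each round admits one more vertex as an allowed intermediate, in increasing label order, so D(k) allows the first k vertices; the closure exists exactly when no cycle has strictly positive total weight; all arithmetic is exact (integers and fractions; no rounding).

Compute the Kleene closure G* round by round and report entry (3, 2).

D(0):
  [0, 4, -5, -8]
  [-∞, 0, -4, -19]
  [-19, -15, 0, 2]
  [-5, -∞, -∞, 0]
D(1):
  [0, 4, -5, -8]
  [-∞, 0, -4, -19]
  [-19, -15, 0, 2]
  [-5, -1, -10, 0]
D(2):
  [0, 4, 0, -8]
  [-∞, 0, -4, -19]
  [-19, -15, 0, 2]
  [-5, -1, -5, 0]
D(3):
  [0, 4, 0, 2]
  [-23, 0, -4, -2]
  [-19, -15, 0, 2]
  [-5, -1, -5, 0]
D(4):
  [0, 4, 0, 2]
  [-7, 0, -4, -2]
  [-3, 1, 0, 2]
  [-5, -1, -5, 0]
Answer: G*[3][2] = -5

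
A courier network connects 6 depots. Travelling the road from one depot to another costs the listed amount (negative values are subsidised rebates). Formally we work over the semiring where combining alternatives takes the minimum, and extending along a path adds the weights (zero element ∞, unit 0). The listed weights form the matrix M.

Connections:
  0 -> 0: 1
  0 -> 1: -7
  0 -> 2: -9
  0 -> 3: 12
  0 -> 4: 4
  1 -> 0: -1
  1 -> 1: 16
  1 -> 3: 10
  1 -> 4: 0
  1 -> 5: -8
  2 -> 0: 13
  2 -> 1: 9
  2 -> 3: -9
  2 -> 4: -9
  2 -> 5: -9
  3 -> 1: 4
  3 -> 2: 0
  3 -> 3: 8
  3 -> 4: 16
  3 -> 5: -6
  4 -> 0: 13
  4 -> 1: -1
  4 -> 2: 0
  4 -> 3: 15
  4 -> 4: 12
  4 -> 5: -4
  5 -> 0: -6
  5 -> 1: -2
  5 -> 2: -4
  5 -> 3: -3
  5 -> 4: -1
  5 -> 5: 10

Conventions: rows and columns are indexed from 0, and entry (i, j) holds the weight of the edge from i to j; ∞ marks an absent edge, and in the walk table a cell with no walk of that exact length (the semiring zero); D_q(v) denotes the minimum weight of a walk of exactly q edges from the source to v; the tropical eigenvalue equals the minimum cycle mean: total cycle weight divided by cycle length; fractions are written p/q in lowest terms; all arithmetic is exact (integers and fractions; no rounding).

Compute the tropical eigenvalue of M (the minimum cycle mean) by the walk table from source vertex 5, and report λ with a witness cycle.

q=0: [∞, ∞, ∞, ∞, ∞, 0]
q=1: [-6, -2, -4, -3, -1, 10]
q=2: [-5, -13, -15, -13, -13, -13]
q=3: [-19, -15, -17, -24, -24, -24]
q=4: [-30, -26, -28, -27, -26, -30]
q=5: [-36, -37, -39, -37, -37, -37]
q=6: [-43, -43, -45, -48, -48, -48]
Optimal cycle mean attained by: cycle 0->2->5->0, total (-9) + (-9) + (-6), length 3.
Answer: λ = -8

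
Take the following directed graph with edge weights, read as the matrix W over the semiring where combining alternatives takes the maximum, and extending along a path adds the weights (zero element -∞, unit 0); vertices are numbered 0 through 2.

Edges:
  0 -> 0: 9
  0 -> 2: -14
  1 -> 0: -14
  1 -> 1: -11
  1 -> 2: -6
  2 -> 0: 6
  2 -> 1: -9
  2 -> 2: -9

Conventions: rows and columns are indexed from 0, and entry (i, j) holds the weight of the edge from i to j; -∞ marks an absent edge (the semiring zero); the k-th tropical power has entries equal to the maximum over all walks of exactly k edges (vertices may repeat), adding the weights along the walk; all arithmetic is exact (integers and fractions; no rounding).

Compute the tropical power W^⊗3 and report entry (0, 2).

W^⊗2:
  [18, -23, -5]
  [0, -15, -15]
  [15, -18, -8]
W^⊗3:
  [27, -14, 4]
  [9, -24, -14]
  [24, -17, 1]
Key observation: the optimum is the walk 0->0->0->2, with weight 9 + 9 + (-14) = 4.
Optimal value attained by: walk 0->0->0->2.
Answer: (W^⊗3)[0][2] = 4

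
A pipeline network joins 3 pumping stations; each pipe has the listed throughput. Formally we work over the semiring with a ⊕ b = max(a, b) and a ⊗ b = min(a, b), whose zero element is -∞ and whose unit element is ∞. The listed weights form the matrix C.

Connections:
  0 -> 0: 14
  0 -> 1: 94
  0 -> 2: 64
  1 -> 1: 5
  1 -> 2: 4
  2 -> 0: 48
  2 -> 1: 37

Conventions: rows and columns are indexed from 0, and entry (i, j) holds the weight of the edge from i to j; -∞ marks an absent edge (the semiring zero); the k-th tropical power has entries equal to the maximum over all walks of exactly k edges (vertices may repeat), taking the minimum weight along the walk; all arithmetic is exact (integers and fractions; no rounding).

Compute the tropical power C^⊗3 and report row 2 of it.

C^⊗2:
  [48, 37, 14]
  [4, 5, 4]
  [14, 48, 48]
C^⊗3:
  [14, 48, 48]
  [4, 5, 4]
  [48, 37, 14]
Answer: row 2 of C^⊗3 = [48, 37, 14]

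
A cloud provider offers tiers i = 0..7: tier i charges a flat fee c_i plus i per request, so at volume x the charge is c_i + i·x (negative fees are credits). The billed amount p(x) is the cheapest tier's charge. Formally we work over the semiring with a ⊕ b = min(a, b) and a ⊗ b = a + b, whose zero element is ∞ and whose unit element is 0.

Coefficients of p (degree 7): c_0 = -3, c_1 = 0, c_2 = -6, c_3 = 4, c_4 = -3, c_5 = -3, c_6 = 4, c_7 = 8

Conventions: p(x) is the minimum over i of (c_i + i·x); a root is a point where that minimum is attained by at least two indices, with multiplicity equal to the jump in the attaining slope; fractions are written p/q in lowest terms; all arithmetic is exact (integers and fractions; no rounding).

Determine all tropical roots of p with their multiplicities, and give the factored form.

hull edge (i=0, c=-3) to (i=2, c=-6): slope -3/2, span 2
hull edge (i=2, c=-6) to (i=5, c=-3): slope 1, span 3
hull edge (i=5, c=-3) to (i=7, c=8): slope 11/2, span 2
Factored form: p(x) = 8 ⊗ (x ⊕ (-11/2)) ⊗ (x ⊕ (-11/2)) ⊗ (x ⊕ (-1)) ⊗ (x ⊕ (-1)) ⊗ (x ⊕ (-1)) ⊗ (x ⊕ 3/2) ⊗ (x ⊕ 3/2)
Answer: roots = -11/2 (mult 2), -1 (mult 3), 3/2 (mult 2)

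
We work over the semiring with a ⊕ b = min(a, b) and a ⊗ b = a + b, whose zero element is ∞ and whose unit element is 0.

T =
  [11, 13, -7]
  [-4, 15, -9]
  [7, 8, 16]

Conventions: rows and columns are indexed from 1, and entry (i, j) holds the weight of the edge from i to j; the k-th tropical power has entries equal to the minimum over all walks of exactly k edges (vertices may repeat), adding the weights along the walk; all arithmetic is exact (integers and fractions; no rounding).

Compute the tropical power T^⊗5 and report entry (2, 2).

T^⊗2:
  [0, 1, 4]
  [-2, -1, -11]
  [4, 20, -1]
T^⊗3:
  [-3, 12, -8]
  [-5, -3, -10]
  [6, 7, -3]
T^⊗4:
  [-1, 0, -10]
  [-7, -2, -12]
  [3, 5, -2]
T^⊗5:
  [-4, -2, -9]
  [-6, -4, -14]
  [1, 6, -4]
Key observation: the optimum is the walk 2->1->3->2->3->2, with weight (-4) + (-7) + 8 + (-9) + 8 = -4.
Optimal value attained by: walk 2->1->3->2->3->2.
Answer: (T^⊗5)[2][2] = -4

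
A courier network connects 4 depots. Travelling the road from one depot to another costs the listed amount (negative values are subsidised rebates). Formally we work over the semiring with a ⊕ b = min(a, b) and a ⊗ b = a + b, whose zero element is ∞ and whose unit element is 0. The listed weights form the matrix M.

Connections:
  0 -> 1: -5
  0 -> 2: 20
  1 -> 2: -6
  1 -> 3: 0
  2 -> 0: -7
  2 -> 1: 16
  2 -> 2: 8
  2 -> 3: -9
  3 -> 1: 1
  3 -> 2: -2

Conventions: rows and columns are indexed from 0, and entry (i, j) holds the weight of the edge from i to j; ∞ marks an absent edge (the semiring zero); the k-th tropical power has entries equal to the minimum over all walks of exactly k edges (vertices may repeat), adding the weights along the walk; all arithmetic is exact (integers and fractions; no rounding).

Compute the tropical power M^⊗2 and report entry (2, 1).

M^⊗2:
  [13, 36, -11, -5]
  [-13, 1, -2, -15]
  [1, -12, -11, -1]
  [-9, 14, -5, -11]
Key observation: the optimum is the walk 2->0->1, with weight (-7) + (-5) = -12.
Optimal value attained by: walk 2->0->1.
Answer: (M^⊗2)[2][1] = -12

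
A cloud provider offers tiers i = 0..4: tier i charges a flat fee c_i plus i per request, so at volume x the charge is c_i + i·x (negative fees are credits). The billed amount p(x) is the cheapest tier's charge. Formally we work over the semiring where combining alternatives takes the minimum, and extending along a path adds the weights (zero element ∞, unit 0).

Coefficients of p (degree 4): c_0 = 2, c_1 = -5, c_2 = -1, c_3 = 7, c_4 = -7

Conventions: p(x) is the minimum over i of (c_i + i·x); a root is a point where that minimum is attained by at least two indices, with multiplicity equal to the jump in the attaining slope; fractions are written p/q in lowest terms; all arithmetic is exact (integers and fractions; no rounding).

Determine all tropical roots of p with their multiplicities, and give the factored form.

hull edge (i=0, c=2) to (i=1, c=-5): slope -7, span 1
hull edge (i=1, c=-5) to (i=4, c=-7): slope -2/3, span 3
Factored form: p(x) = -7 ⊗ (x ⊕ 2/3) ⊗ (x ⊕ 2/3) ⊗ (x ⊕ 2/3) ⊗ (x ⊕ 7)
Answer: roots = 2/3 (mult 3), 7 (mult 1)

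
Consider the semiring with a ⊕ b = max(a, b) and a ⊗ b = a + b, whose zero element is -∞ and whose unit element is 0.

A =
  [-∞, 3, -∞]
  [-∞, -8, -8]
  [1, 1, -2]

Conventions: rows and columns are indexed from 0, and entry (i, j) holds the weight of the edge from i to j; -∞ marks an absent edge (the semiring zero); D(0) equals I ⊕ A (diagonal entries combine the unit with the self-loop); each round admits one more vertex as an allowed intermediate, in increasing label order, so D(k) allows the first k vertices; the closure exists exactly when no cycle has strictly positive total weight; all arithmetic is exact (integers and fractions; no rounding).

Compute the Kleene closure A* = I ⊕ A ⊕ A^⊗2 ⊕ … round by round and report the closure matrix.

D(0):
  [0, 3, -∞]
  [-∞, 0, -8]
  [1, 1, 0]
D(1):
  [0, 3, -∞]
  [-∞, 0, -8]
  [1, 4, 0]
D(2):
  [0, 3, -5]
  [-∞, 0, -8]
  [1, 4, 0]
D(3):
  [0, 3, -5]
  [-7, 0, -8]
  [1, 4, 0]
Answer: A* = [[0, 3, -5], [-7, 0, -8], [1, 4, 0]]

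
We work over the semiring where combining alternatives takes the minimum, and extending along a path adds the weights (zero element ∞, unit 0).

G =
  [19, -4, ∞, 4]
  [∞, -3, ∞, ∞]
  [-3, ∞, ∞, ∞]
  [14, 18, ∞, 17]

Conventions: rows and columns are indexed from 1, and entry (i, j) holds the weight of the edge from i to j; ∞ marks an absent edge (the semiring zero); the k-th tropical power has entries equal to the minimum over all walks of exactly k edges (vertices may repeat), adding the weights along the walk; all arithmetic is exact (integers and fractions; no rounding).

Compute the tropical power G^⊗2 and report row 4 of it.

G^⊗2:
  [18, -7, ∞, 21]
  [∞, -6, ∞, ∞]
  [16, -7, ∞, 1]
  [31, 10, ∞, 18]
Answer: row 4 of G^⊗2 = [31, 10, ∞, 18]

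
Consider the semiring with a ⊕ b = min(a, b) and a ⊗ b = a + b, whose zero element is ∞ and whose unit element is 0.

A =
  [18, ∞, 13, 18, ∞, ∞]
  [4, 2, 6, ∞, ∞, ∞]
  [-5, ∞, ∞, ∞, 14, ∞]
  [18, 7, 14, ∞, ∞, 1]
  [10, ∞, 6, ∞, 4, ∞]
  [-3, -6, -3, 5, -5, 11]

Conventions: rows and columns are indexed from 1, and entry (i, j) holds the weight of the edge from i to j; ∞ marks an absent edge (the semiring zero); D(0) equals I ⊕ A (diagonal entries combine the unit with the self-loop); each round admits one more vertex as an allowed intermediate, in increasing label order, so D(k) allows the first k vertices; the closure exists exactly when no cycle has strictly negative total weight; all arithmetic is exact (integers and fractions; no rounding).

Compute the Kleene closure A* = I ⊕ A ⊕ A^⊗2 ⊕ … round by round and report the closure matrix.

D(0):
  [0, ∞, 13, 18, ∞, ∞]
  [4, 0, 6, ∞, ∞, ∞]
  [-5, ∞, 0, ∞, 14, ∞]
  [18, 7, 14, 0, ∞, 1]
  [10, ∞, 6, ∞, 0, ∞]
  [-3, -6, -3, 5, -5, 0]
D(1):
  [0, ∞, 13, 18, ∞, ∞]
  [4, 0, 6, 22, ∞, ∞]
  [-5, ∞, 0, 13, 14, ∞]
  [18, 7, 14, 0, ∞, 1]
  [10, ∞, 6, 28, 0, ∞]
  [-3, -6, -3, 5, -5, 0]
D(2):
  [0, ∞, 13, 18, ∞, ∞]
  [4, 0, 6, 22, ∞, ∞]
  [-5, ∞, 0, 13, 14, ∞]
  [11, 7, 13, 0, ∞, 1]
  [10, ∞, 6, 28, 0, ∞]
  [-3, -6, -3, 5, -5, 0]
D(3):
  [0, ∞, 13, 18, 27, ∞]
  [1, 0, 6, 19, 20, ∞]
  [-5, ∞, 0, 13, 14, ∞]
  [8, 7, 13, 0, 27, 1]
  [1, ∞, 6, 19, 0, ∞]
  [-8, -6, -3, 5, -5, 0]
D(4):
  [0, 25, 13, 18, 27, 19]
  [1, 0, 6, 19, 20, 20]
  [-5, 20, 0, 13, 14, 14]
  [8, 7, 13, 0, 27, 1]
  [1, 26, 6, 19, 0, 20]
  [-8, -6, -3, 5, -5, 0]
D(5):
  [0, 25, 13, 18, 27, 19]
  [1, 0, 6, 19, 20, 20]
  [-5, 20, 0, 13, 14, 14]
  [8, 7, 13, 0, 27, 1]
  [1, 26, 6, 19, 0, 20]
  [-8, -6, -3, 5, -5, 0]
D(6):
  [0, 13, 13, 18, 14, 19]
  [1, 0, 6, 19, 15, 20]
  [-5, 8, 0, 13, 9, 14]
  [-7, -5, -2, 0, -4, 1]
  [1, 14, 6, 19, 0, 20]
  [-8, -6, -3, 5, -5, 0]
Answer: A* = [[0, 13, 13, 18, 14, 19], [1, 0, 6, 19, 15, 20], [-5, 8, 0, 13, 9, 14], [-7, -5, -2, 0, -4, 1], [1, 14, 6, 19, 0, 20], [-8, -6, -3, 5, -5, 0]]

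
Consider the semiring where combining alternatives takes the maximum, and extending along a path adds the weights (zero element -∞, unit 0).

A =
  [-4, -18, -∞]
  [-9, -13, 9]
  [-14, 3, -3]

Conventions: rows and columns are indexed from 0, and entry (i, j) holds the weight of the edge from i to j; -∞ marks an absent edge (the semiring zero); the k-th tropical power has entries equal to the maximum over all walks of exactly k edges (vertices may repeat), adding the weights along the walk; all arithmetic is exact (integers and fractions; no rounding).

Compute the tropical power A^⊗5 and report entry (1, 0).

A^⊗2:
  [-8, -22, -9]
  [-5, 12, 6]
  [-6, 0, 12]
A^⊗3:
  [-12, -6, -12]
  [3, 9, 21]
  [-2, 15, 9]
A^⊗4:
  [-15, -9, 3]
  [7, 24, 18]
  [6, 12, 24]
A^⊗5:
  [-11, 6, 0]
  [15, 21, 33]
  [10, 27, 21]
Key observation: the optimum is the walk 1->2->1->2->1->0, with weight 9 + 3 + 9 + 3 + (-9) = 15.
Optimal value attained by: walk 1->2->1->2->1->0.
Answer: (A^⊗5)[1][0] = 15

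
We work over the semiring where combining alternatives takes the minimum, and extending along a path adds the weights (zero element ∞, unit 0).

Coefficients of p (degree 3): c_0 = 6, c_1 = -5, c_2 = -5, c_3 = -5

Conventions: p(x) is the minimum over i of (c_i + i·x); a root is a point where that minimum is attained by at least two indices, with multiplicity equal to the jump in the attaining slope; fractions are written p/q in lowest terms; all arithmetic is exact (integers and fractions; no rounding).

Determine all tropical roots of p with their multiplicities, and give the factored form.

hull edge (i=0, c=6) to (i=1, c=-5): slope -11, span 1
hull edge (i=1, c=-5) to (i=3, c=-5): slope 0, span 2
Factored form: p(x) = -5 ⊗ (x ⊕ 0) ⊗ (x ⊕ 0) ⊗ (x ⊕ 11)
Answer: roots = 0 (mult 2), 11 (mult 1)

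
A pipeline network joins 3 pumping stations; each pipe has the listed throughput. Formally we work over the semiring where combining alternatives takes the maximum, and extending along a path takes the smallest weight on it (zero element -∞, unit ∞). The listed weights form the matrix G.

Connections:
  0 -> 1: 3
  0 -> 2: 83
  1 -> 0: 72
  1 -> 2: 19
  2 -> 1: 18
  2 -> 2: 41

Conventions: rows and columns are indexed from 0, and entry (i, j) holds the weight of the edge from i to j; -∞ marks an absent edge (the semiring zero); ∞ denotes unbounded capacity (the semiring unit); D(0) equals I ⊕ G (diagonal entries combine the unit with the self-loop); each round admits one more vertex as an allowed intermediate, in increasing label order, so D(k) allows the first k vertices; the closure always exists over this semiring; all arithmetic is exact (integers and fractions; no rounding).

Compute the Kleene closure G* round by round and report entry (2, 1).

D(0):
  [∞, 3, 83]
  [72, ∞, 19]
  [-∞, 18, ∞]
D(1):
  [∞, 3, 83]
  [72, ∞, 72]
  [-∞, 18, ∞]
D(2):
  [∞, 3, 83]
  [72, ∞, 72]
  [18, 18, ∞]
D(3):
  [∞, 18, 83]
  [72, ∞, 72]
  [18, 18, ∞]
Answer: G*[2][1] = 18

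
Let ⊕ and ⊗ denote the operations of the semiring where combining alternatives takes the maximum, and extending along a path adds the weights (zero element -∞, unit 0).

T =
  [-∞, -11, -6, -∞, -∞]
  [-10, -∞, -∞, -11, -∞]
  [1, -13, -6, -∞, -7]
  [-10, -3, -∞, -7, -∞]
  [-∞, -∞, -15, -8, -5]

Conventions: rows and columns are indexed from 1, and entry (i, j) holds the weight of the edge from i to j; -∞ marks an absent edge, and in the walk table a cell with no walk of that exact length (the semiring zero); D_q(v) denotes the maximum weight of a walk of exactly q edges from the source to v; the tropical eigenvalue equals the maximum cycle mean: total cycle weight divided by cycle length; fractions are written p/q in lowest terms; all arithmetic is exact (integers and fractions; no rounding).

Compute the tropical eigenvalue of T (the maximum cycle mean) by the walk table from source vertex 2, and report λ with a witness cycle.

q=0: [-∞, 0, -∞, -∞, -∞]
q=1: [-10, -∞, -∞, -11, -∞]
q=2: [-21, -14, -16, -18, -∞]
q=3: [-15, -21, -22, -25, -23]
q=4: [-21, -26, -21, -31, -28]
q=5: [-20, -32, -27, -36, -28]
Optimal cycle mean attained by: cycle 1->3->1, total (-6) + 1, length 2.
Answer: λ = -5/2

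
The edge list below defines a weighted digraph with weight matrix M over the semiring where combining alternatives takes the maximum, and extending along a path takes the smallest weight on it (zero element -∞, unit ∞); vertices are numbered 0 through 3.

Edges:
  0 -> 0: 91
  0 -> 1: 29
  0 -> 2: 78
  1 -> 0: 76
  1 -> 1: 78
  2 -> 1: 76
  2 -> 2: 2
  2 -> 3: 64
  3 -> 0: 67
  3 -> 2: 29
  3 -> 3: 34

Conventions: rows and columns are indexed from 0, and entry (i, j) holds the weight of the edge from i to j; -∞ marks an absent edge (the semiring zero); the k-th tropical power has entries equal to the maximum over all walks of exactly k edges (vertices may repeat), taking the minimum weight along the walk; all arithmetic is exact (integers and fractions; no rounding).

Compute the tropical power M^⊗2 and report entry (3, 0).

M^⊗2:
  [91, 76, 78, 64]
  [76, 78, 76, -∞]
  [76, 76, 29, 34]
  [67, 29, 67, 34]
Key observation: the optimum is the walk 3->0->0, with weight 67 min 91 = 67.
Optimal value attained by: walk 3->0->0.
Answer: (M^⊗2)[3][0] = 67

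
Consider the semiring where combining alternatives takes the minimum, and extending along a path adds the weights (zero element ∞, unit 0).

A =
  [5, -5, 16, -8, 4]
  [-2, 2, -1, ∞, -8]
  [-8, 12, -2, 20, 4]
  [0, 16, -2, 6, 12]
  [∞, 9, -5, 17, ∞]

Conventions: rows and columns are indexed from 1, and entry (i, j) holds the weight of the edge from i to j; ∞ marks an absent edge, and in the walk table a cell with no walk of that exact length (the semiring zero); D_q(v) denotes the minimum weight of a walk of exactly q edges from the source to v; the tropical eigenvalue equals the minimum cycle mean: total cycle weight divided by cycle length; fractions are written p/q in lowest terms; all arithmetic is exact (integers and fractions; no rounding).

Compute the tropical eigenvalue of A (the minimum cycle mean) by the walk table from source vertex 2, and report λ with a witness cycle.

q=0: [∞, 0, ∞, ∞, ∞]
q=1: [-2, 2, -1, ∞, -8]
q=2: [-9, -7, -13, -10, -6]
q=3: [-21, -14, -15, -17, -15]
q=4: [-23, -26, -20, -29, -22]
q=5: [-29, -28, -31, -31, -34]
Optimal cycle mean attained by: cycle 1->2->5->3->1, total (-5) + (-8) + (-5) + (-8), length 4.
Answer: λ = -13/2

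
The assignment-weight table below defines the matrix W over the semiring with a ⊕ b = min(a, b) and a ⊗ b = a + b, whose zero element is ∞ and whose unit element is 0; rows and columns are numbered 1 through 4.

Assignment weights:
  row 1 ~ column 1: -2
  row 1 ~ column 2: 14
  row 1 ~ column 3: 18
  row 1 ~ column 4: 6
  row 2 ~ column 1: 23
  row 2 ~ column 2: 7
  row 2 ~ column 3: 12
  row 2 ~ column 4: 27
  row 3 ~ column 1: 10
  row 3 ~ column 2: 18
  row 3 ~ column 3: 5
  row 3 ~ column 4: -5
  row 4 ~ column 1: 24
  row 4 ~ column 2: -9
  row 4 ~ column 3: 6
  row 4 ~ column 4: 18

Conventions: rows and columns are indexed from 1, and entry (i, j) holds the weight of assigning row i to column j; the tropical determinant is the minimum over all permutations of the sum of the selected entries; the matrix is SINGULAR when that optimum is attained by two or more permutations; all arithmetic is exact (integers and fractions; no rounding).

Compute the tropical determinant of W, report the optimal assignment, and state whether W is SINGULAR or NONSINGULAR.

σ = (1, 2, 3, 4): (-2) + 7 + 5 + 18 = 28
σ = (1, 2, 4, 3): (-2) + 7 + (-5) + 6 = 6
σ = (1, 3, 2, 4): (-2) + 12 + 18 + 18 = 46
σ = (1, 3, 4, 2): (-2) + 12 + (-5) + (-9) = -4
σ = (1, 4, 2, 3): (-2) + 27 + 18 + 6 = 49
σ = (1, 4, 3, 2): (-2) + 27 + 5 + (-9) = 21
σ = (2, 1, 3, 4): 14 + 23 + 5 + 18 = 60
σ = (2, 1, 4, 3): 14 + 23 + (-5) + 6 = 38
σ = (2, 3, 1, 4): 14 + 12 + 10 + 18 = 54
σ = (2, 3, 4, 1): 14 + 12 + (-5) + 24 = 45
σ = (2, 4, 1, 3): 14 + 27 + 10 + 6 = 57
σ = (2, 4, 3, 1): 14 + 27 + 5 + 24 = 70
σ = (3, 1, 2, 4): 18 + 23 + 18 + 18 = 77
σ = (3, 1, 4, 2): 18 + 23 + (-5) + (-9) = 27
σ = (3, 2, 1, 4): 18 + 7 + 10 + 18 = 53
σ = (3, 2, 4, 1): 18 + 7 + (-5) + 24 = 44
σ = (3, 4, 1, 2): 18 + 27 + 10 + (-9) = 46
σ = (3, 4, 2, 1): 18 + 27 + 18 + 24 = 87
σ = (4, 1, 2, 3): 6 + 23 + 18 + 6 = 53
σ = (4, 1, 3, 2): 6 + 23 + 5 + (-9) = 25
σ = (4, 2, 1, 3): 6 + 7 + 10 + 6 = 29
σ = (4, 2, 3, 1): 6 + 7 + 5 + 24 = 42
σ = (4, 3, 1, 2): 6 + 12 + 10 + (-9) = 19
σ = (4, 3, 2, 1): 6 + 12 + 18 + 24 = 60
Optimal value attained by: σ = (1, 3, 4, 2).
Answer: det⊕(W) = -4; verdict: NONSINGULAR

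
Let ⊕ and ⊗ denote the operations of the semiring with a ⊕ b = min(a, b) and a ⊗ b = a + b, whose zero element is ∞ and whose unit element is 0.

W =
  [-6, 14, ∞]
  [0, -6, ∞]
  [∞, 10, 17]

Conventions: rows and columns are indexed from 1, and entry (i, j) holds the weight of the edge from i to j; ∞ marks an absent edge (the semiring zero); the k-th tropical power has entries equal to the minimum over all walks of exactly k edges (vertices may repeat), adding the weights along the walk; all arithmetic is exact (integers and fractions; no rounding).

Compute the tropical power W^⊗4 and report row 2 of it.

W^⊗2:
  [-12, 8, ∞]
  [-6, -12, ∞]
  [10, 4, 34]
W^⊗3:
  [-18, 2, ∞]
  [-12, -18, ∞]
  [4, -2, 51]
W^⊗4:
  [-24, -4, ∞]
  [-18, -24, ∞]
  [-2, -8, 68]
Answer: row 2 of W^⊗4 = [-18, -24, ∞]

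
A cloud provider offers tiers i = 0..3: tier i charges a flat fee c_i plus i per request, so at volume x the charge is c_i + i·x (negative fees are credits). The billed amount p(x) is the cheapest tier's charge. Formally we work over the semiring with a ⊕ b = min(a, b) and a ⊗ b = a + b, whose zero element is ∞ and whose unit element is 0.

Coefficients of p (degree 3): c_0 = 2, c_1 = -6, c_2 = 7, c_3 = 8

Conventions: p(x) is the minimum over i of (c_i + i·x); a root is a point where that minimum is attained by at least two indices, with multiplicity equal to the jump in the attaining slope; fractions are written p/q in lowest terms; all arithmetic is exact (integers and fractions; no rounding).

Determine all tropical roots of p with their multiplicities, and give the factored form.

hull edge (i=0, c=2) to (i=1, c=-6): slope -8, span 1
hull edge (i=1, c=-6) to (i=3, c=8): slope 7, span 2
Factored form: p(x) = 8 ⊗ (x ⊕ (-7)) ⊗ (x ⊕ (-7)) ⊗ (x ⊕ 8)
Answer: roots = -7 (mult 2), 8 (mult 1)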